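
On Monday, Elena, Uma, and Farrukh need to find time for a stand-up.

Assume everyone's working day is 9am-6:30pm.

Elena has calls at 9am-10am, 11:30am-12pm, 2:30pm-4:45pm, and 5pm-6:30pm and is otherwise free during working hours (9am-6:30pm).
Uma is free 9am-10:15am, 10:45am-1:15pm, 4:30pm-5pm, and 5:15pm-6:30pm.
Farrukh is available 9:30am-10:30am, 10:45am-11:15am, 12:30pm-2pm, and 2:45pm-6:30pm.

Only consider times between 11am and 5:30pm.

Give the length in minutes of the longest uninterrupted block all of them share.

Elena free within 09:00–18:30: 10:00–11:30, 12:00–14:30, 16:45–17:00.
Elena ∩ Uma: 10:00–10:15, 10:45–11:30, 12:00–13:15, 16:45–17:00.
Elena ∩ Uma ∩ Farrukh: 10:00–10:15, 10:45–11:15, 12:30–13:15, 16:45–17:00.
Restricted to 11:00–17:30: 11:00–11:15, 12:30–13:15, 16:45–17:00.
Common window lengths: 15, 45, 15 min; longest is 45.

45 minutes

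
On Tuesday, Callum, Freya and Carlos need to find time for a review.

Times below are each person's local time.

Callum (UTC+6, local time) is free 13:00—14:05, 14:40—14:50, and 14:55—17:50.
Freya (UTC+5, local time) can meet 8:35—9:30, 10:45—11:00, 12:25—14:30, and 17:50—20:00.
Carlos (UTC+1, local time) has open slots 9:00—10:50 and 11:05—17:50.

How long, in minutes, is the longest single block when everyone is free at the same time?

Callum → UTC: 07:00–08:05, 08:40–08:50, 08:55–11:50.
Freya → UTC: 03:35–04:30, 05:45–06:00, 07:25–09:30, 12:50–15:00.
Carlos → UTC: 08:00–09:50, 10:05–16:50.
Callum ∩ Freya: 07:25–08:05, 08:40–08:50, 08:55–09:30.
Callum ∩ Freya ∩ Carlos: 08:00–08:05, 08:40–08:50, 08:55–09:30.
Common window lengths: 5, 10, 35 min; longest is 35.

35 minutes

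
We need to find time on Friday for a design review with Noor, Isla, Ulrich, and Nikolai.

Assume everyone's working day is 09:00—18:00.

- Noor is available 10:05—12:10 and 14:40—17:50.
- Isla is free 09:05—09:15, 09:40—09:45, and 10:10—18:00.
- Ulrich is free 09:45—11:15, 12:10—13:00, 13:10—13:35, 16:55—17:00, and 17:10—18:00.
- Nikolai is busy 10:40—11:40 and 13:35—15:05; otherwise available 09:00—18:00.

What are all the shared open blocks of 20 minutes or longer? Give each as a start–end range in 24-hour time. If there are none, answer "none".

10:10–10:40, 17:10–17:50

Nikolai free within 09:00–18:00: 09:00–10:40, 11:40–13:35, 15:05–18:00.
Noor ∩ Isla: 10:10–12:10, 14:40–17:50.
Noor ∩ Isla ∩ Ulrich: 10:10–11:15, 16:55–17:00, 17:10–17:50.
Noor ∩ Isla ∩ Ulrich ∩ Nikolai: 10:10–10:40, 16:55–17:00, 17:10–17:50.
Windows ≥ 20 min: 10:10–10:40, 17:10–17:50.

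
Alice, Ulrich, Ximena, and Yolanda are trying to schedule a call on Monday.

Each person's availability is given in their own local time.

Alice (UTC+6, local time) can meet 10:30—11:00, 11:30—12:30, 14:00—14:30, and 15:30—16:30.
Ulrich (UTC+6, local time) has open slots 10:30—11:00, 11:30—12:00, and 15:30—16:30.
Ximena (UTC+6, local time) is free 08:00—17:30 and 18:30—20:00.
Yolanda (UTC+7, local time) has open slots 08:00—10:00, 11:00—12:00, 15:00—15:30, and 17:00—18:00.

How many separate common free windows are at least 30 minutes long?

2

Alice → UTC: 04:30–05:00, 05:30–06:30, 08:00–08:30, 09:30–10:30.
Ulrich → UTC: 04:30–05:00, 05:30–06:00, 09:30–10:30.
Ximena → UTC: 02:00–11:30, 12:30–14:00.
Yolanda → UTC: 01:00–03:00, 04:00–05:00, 08:00–08:30, 10:00–11:00.
Alice ∩ Ulrich: 04:30–05:00, 05:30–06:00, 09:30–10:30.
Alice ∩ Ulrich ∩ Ximena: 04:30–05:00, 05:30–06:00, 09:30–10:30.
Alice ∩ Ulrich ∩ Ximena ∩ Yolanda: 04:30–05:00, 10:00–10:30.
Windows ≥ 30 min: 04:30–05:00, 10:00–10:30.
That's 2 windows.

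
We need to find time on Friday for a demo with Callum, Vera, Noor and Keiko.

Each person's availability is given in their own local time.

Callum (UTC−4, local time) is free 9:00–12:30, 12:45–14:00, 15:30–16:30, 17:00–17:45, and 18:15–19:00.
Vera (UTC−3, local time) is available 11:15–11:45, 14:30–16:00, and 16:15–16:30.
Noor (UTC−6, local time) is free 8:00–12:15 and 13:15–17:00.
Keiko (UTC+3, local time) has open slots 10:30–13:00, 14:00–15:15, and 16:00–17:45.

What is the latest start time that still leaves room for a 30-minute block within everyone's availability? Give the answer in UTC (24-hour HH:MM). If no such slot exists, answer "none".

Callum → UTC: 13:00–16:30, 16:45–18:00, 19:30–20:30, 21:00–21:45, 22:15–23:00.
Vera → UTC: 14:15–14:45, 17:30–19:00, 19:15–19:30.
Noor → UTC: 14:00–18:15, 19:15–23:00.
Keiko → UTC: 07:30–10:00, 11:00–12:15, 13:00–14:45.
Callum ∩ Vera: 14:15–14:45, 17:30–18:00.
Callum ∩ Vera ∩ Noor: 14:15–14:45, 17:30–18:00.
Callum ∩ Vera ∩ Noor ∩ Keiko: 14:15–14:45.
Windows ≥ 30 min: 14:15–14:45.
Latest start in the last window 14:15–14:45 is 14:45 − 30 min = 14:15.

14:15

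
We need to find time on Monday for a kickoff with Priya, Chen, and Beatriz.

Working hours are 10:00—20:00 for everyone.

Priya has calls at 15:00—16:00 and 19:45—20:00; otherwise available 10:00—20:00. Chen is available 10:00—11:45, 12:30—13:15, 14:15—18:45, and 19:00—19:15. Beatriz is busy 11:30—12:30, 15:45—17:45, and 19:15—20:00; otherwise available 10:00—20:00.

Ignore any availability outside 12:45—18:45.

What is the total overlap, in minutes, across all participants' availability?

135 minutes

Priya free within 10:00–20:00: 10:00–15:00, 16:00–19:45.
Beatriz free within 10:00–20:00: 10:00–11:30, 12:30–15:45, 17:45–19:15.
Priya ∩ Chen: 10:00–11:45, 12:30–13:15, 14:15–15:00, 16:00–18:45, 19:00–19:15.
Priya ∩ Chen ∩ Beatriz: 10:00–11:30, 12:30–13:15, 14:15–15:00, 17:45–18:45, 19:00–19:15.
Restricted to 12:45–18:45: 12:45–13:15, 14:15–15:00, 17:45–18:45.
Total common minutes: 30 + 45 + 60 = 135.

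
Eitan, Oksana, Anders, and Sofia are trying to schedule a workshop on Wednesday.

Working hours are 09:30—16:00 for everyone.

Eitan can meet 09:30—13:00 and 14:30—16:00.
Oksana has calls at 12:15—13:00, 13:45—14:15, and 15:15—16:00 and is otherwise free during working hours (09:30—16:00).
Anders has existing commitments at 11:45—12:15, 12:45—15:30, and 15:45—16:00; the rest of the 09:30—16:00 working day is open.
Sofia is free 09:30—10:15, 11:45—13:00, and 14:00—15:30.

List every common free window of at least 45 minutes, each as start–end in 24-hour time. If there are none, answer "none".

09:30–10:15

Oksana free within 09:30–16:00: 09:30–12:15, 13:00–13:45, 14:15–15:15.
Anders free within 09:30–16:00: 09:30–11:45, 12:15–12:45, 15:30–15:45.
Eitan ∩ Oksana: 09:30–12:15, 14:30–15:15.
Eitan ∩ Oksana ∩ Anders: 09:30–11:45.
Eitan ∩ Oksana ∩ Anders ∩ Sofia: 09:30–10:15.
Windows ≥ 45 min: 09:30–10:15.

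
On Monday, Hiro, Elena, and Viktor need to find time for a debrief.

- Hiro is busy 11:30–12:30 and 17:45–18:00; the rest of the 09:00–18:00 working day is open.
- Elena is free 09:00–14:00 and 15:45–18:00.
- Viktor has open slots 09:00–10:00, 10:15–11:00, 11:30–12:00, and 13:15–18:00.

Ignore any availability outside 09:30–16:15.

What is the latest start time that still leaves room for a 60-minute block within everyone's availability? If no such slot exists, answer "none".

none

Hiro free within 09:00–18:00: 09:00–11:30, 12:30–17:45.
Hiro ∩ Elena: 09:00–11:30, 12:30–14:00, 15:45–17:45.
Hiro ∩ Elena ∩ Viktor: 09:00–10:00, 10:15–11:00, 13:15–14:00, 15:45–17:45.
Restricted to 09:30–16:15: 09:30–10:00, 10:15–11:00, 13:15–14:00, 15:45–16:15.
Windows ≥ 60 min: (none).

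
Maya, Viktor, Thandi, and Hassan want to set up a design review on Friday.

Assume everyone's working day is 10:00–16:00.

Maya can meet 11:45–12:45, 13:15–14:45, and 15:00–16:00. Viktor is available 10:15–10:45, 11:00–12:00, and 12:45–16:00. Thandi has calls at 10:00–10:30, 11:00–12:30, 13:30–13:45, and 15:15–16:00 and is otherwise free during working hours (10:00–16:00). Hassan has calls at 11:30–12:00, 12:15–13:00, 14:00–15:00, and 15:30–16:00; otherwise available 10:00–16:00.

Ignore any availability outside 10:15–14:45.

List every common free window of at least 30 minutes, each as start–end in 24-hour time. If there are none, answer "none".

Thandi free within 10:00–16:00: 10:30–11:00, 12:30–13:30, 13:45–15:15.
Hassan free within 10:00–16:00: 10:00–11:30, 12:00–12:15, 13:00–14:00, 15:00–15:30.
Maya ∩ Viktor: 11:45–12:00, 13:15–14:45, 15:00–16:00.
Maya ∩ Viktor ∩ Thandi: 13:15–13:30, 13:45–14:45, 15:00–15:15.
Maya ∩ Viktor ∩ Thandi ∩ Hassan: 13:15–13:30, 13:45–14:00, 15:00–15:15.
Restricted to 10:15–14:45: 13:15–13:30, 13:45–14:00.
Windows ≥ 30 min: (none).

none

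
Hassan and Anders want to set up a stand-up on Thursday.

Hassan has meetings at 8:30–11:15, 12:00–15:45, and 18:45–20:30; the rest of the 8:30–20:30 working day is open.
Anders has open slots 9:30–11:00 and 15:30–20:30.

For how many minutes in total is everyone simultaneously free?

Hassan free within 08:30–20:30: 11:15–12:00, 15:45–18:45.
Hassan ∩ Anders: 15:45–18:45.
Total common minutes: 180.

180 minutes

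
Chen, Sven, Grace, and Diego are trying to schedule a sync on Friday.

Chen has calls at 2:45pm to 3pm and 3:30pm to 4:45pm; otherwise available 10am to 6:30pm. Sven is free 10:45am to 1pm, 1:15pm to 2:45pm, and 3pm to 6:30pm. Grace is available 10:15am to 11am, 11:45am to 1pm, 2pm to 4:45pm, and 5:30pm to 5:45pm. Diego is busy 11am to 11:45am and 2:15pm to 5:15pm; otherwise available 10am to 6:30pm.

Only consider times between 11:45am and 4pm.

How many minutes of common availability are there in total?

90 minutes

Chen free within 10:00–18:30: 10:00–14:45, 15:00–15:30, 16:45–18:30.
Diego free within 10:00–18:30: 10:00–11:00, 11:45–14:15, 17:15–18:30.
Chen ∩ Sven: 10:45–13:00, 13:15–14:45, 15:00–15:30, 16:45–18:30.
Chen ∩ Sven ∩ Grace: 10:45–11:00, 11:45–13:00, 14:00–14:45, 15:00–15:30, 17:30–17:45.
Chen ∩ Sven ∩ Grace ∩ Diego: 10:45–11:00, 11:45–13:00, 14:00–14:15, 17:30–17:45.
Restricted to 11:45–16:00: 11:45–13:00, 14:00–14:15.
Total common minutes: 75 + 15 = 90.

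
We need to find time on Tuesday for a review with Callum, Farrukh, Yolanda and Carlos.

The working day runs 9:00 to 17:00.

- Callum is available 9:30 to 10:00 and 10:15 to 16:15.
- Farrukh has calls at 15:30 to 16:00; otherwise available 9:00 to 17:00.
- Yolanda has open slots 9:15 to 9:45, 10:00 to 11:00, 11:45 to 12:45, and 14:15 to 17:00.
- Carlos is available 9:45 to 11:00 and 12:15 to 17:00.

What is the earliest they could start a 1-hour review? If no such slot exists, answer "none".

14:15

Farrukh free within 09:00–17:00: 09:00–15:30, 16:00–17:00.
Callum ∩ Farrukh: 09:30–10:00, 10:15–15:30, 16:00–16:15.
Callum ∩ Farrukh ∩ Yolanda: 09:30–09:45, 10:15–11:00, 11:45–12:45, 14:15–15:30, 16:00–16:15.
Callum ∩ Farrukh ∩ Yolanda ∩ Carlos: 10:15–11:00, 12:15–12:45, 14:15–15:30, 16:00–16:15.
Windows ≥ 60 min: 14:15–15:30.
Earliest such window starts at 14:15.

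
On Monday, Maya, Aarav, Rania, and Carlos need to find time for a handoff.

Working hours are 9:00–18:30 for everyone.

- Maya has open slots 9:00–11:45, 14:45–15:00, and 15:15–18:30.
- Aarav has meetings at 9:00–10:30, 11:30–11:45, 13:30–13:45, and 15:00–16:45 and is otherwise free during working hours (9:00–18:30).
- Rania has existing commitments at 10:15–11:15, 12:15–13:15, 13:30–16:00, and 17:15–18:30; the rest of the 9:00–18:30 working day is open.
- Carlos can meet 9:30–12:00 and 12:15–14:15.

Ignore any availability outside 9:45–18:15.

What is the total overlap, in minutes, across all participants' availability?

15 minutes

Aarav free within 09:00–18:30: 10:30–11:30, 11:45–13:30, 13:45–15:00, 16:45–18:30.
Rania free within 09:00–18:30: 09:00–10:15, 11:15–12:15, 13:15–13:30, 16:00–17:15.
Maya ∩ Aarav: 10:30–11:30, 14:45–15:00, 16:45–18:30.
Maya ∩ Aarav ∩ Rania: 11:15–11:30, 16:45–17:15.
Maya ∩ Aarav ∩ Rania ∩ Carlos: 11:15–11:30.
Restricted to 09:45–18:15: 11:15–11:30.
Total common minutes: 15.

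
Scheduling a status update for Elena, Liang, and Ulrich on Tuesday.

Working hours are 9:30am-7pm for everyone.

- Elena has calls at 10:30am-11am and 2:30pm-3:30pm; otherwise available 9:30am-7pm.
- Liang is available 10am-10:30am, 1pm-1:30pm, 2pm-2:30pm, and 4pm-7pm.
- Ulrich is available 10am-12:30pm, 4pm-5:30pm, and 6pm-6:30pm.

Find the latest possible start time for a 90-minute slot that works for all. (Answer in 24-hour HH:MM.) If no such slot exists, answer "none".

Elena free within 09:30–19:00: 09:30–10:30, 11:00–14:30, 15:30–19:00.
Elena ∩ Liang: 10:00–10:30, 13:00–13:30, 14:00–14:30, 16:00–19:00.
Elena ∩ Liang ∩ Ulrich: 10:00–10:30, 16:00–17:30, 18:00–18:30.
Windows ≥ 90 min: 16:00–17:30.
Latest start in the last window 16:00–17:30 is 17:30 − 90 min = 16:00.

16:00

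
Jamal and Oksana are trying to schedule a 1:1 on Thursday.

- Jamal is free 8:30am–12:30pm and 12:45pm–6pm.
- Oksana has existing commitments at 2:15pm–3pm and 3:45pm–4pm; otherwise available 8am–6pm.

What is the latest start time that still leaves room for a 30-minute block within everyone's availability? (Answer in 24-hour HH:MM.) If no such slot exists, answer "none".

Oksana free within 08:00–18:00: 08:00–14:15, 15:00–15:45, 16:00–18:00.
Jamal ∩ Oksana: 08:30–12:30, 12:45–14:15, 15:00–15:45, 16:00–18:00.
Windows ≥ 30 min: 08:30–12:30, 12:45–14:15, 15:00–15:45, 16:00–18:00.
Latest start in the last window 16:00–18:00 is 18:00 − 30 min = 17:30.

17:30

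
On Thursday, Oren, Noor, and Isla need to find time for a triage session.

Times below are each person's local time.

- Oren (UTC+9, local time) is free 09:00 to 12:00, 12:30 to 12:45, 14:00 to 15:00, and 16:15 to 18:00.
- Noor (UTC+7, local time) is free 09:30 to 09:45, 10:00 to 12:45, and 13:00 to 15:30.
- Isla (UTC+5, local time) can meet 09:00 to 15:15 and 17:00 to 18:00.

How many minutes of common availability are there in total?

Oren → UTC: 00:00–03:00, 03:30–03:45, 05:00–06:00, 07:15–09:00.
Noor → UTC: 02:30–02:45, 03:00–05:45, 06:00–08:30.
Isla → UTC: 04:00–10:15, 12:00–13:00.
Oren ∩ Noor: 02:30–02:45, 03:30–03:45, 05:00–05:45, 07:15–08:30.
Oren ∩ Noor ∩ Isla: 05:00–05:45, 07:15–08:30.
Total common minutes: 45 + 75 = 120.

120 minutes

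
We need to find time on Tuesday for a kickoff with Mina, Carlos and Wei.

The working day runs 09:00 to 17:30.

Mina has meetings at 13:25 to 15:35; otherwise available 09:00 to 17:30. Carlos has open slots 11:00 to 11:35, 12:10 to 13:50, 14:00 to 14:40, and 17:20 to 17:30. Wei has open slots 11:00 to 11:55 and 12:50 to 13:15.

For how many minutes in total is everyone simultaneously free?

60 minutes

Mina free within 09:00–17:30: 09:00–13:25, 15:35–17:30.
Mina ∩ Carlos: 11:00–11:35, 12:10–13:25, 17:20–17:30.
Mina ∩ Carlos ∩ Wei: 11:00–11:35, 12:50–13:15.
Total common minutes: 35 + 25 = 60.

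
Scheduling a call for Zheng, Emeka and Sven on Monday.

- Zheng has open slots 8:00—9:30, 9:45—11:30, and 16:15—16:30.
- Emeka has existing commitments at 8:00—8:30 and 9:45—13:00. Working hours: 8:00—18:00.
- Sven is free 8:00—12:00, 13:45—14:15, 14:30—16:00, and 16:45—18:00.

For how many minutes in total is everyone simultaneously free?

60 minutes

Emeka free within 08:00–18:00: 08:30–09:45, 13:00–18:00.
Zheng ∩ Emeka: 08:30–09:30, 16:15–16:30.
Zheng ∩ Emeka ∩ Sven: 08:30–09:30.
Total common minutes: 60.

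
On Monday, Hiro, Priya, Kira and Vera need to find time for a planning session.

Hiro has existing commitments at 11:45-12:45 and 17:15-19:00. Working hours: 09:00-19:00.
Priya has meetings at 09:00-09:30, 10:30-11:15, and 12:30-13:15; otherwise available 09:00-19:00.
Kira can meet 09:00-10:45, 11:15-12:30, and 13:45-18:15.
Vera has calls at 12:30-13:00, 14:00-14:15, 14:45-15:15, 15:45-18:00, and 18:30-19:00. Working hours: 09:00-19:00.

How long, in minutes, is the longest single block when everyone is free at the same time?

Hiro free within 09:00–19:00: 09:00–11:45, 12:45–17:15.
Priya free within 09:00–19:00: 09:30–10:30, 11:15–12:30, 13:15–19:00.
Vera free within 09:00–19:00: 09:00–12:30, 13:00–14:00, 14:15–14:45, 15:15–15:45, 18:00–18:30.
Hiro ∩ Priya: 09:30–10:30, 11:15–11:45, 13:15–17:15.
Hiro ∩ Priya ∩ Kira: 09:30–10:30, 11:15–11:45, 13:45–17:15.
Hiro ∩ Priya ∩ Kira ∩ Vera: 09:30–10:30, 11:15–11:45, 13:45–14:00, 14:15–14:45, 15:15–15:45.
Common window lengths: 60, 30, 15, 30, 30 min; longest is 60.

60 minutes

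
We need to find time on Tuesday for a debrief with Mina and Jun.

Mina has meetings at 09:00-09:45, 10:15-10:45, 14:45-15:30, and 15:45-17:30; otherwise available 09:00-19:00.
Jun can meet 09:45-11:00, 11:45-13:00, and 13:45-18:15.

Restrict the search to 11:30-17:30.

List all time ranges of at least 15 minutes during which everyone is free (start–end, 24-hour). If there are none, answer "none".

Mina free within 09:00–19:00: 09:45–10:15, 10:45–14:45, 15:30–15:45, 17:30–19:00.
Mina ∩ Jun: 09:45–10:15, 10:45–11:00, 11:45–13:00, 13:45–14:45, 15:30–15:45, 17:30–18:15.
Restricted to 11:30–17:30: 11:45–13:00, 13:45–14:45, 15:30–15:45.
Windows ≥ 15 min: 11:45–13:00, 13:45–14:45, 15:30–15:45.

11:45–13:00, 13:45–14:45, 15:30–15:45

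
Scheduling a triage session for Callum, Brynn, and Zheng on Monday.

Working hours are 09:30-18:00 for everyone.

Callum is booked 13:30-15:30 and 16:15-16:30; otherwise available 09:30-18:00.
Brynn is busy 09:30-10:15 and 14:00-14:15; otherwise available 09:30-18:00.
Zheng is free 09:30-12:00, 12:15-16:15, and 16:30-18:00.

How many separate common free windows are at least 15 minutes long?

4

Callum free within 09:30–18:00: 09:30–13:30, 15:30–16:15, 16:30–18:00.
Brynn free within 09:30–18:00: 10:15–14:00, 14:15–18:00.
Callum ∩ Brynn: 10:15–13:30, 15:30–16:15, 16:30–18:00.
Callum ∩ Brynn ∩ Zheng: 10:15–12:00, 12:15–13:30, 15:30–16:15, 16:30–18:00.
Windows ≥ 15 min: 10:15–12:00, 12:15–13:30, 15:30–16:15, 16:30–18:00.
That's 4 windows.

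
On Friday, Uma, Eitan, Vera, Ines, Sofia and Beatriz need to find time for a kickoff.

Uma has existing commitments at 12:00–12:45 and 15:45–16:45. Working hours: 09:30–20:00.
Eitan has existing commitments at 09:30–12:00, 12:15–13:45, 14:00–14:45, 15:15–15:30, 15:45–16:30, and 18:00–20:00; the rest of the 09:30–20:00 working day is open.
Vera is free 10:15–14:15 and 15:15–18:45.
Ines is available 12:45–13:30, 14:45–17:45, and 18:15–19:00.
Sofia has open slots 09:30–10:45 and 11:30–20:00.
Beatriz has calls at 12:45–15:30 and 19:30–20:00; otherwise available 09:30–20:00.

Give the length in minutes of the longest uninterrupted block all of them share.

60 minutes

Uma free within 09:30–20:00: 09:30–12:00, 12:45–15:45, 16:45–20:00.
Eitan free within 09:30–20:00: 12:00–12:15, 13:45–14:00, 14:45–15:15, 15:30–15:45, 16:30–18:00.
Beatriz free within 09:30–20:00: 09:30–12:45, 15:30–19:30.
Uma ∩ Eitan: 13:45–14:00, 14:45–15:15, 15:30–15:45, 16:45–18:00.
Uma ∩ Eitan ∩ Vera: 13:45–14:00, 15:30–15:45, 16:45–18:00.
Uma ∩ Eitan ∩ Vera ∩ Ines: 15:30–15:45, 16:45–17:45.
Uma ∩ Eitan ∩ Vera ∩ Ines ∩ Sofia: 15:30–15:45, 16:45–17:45.
Uma ∩ Eitan ∩ Vera ∩ Ines ∩ Sofia ∩ Beatriz: 15:30–15:45, 16:45–17:45.
Common window lengths: 15, 60 min; longest is 60.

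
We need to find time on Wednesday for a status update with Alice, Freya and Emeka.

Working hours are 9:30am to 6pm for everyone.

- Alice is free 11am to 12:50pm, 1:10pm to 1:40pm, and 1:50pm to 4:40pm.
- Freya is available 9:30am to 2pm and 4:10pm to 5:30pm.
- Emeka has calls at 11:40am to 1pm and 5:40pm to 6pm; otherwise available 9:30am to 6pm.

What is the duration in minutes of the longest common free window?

40 minutes

Emeka free within 09:30–18:00: 09:30–11:40, 13:00–17:40.
Alice ∩ Freya: 11:00–12:50, 13:10–13:40, 13:50–14:00, 16:10–16:40.
Alice ∩ Freya ∩ Emeka: 11:00–11:40, 13:10–13:40, 13:50–14:00, 16:10–16:40.
Common window lengths: 40, 30, 10, 30 min; longest is 40.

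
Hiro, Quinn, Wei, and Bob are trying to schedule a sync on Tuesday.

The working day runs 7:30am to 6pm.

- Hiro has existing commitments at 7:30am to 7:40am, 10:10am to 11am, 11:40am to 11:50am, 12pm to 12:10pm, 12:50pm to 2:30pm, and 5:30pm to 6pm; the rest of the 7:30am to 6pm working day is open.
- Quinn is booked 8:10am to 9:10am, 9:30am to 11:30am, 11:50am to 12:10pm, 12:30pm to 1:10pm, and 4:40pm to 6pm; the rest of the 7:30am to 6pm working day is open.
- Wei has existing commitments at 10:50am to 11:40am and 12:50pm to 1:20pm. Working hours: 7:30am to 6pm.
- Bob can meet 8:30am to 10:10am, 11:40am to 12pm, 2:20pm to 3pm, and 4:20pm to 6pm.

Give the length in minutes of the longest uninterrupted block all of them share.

Hiro free within 07:30–18:00: 07:40–10:10, 11:00–11:40, 11:50–12:00, 12:10–12:50, 14:30–17:30.
Quinn free within 07:30–18:00: 07:30–08:10, 09:10–09:30, 11:30–11:50, 12:10–12:30, 13:10–16:40.
Wei free within 07:30–18:00: 07:30–10:50, 11:40–12:50, 13:20–18:00.
Hiro ∩ Quinn: 07:40–08:10, 09:10–09:30, 11:30–11:40, 12:10–12:30, 14:30–16:40.
Hiro ∩ Quinn ∩ Wei: 07:40–08:10, 09:10–09:30, 12:10–12:30, 14:30–16:40.
Hiro ∩ Quinn ∩ Wei ∩ Bob: 09:10–09:30, 14:30–15:00, 16:20–16:40.
Common window lengths: 20, 30, 20 min; longest is 30.

30 minutes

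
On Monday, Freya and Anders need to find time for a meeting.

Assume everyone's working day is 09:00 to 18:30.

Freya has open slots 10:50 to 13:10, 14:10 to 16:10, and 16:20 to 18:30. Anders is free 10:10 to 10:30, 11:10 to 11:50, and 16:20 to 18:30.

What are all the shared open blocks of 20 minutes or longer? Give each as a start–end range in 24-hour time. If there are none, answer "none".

Freya ∩ Anders: 11:10–11:50, 16:20–18:30.
Windows ≥ 20 min: 11:10–11:50, 16:20–18:30.

11:10–11:50, 16:20–18:30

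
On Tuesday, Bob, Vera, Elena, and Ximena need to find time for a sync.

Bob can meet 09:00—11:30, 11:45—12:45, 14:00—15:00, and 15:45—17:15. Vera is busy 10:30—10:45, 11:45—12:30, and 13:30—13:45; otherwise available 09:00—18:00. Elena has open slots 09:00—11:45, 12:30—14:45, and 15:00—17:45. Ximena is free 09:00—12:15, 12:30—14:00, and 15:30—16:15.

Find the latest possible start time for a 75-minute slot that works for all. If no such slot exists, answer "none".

09:15

Vera free within 09:00–18:00: 09:00–10:30, 10:45–11:45, 12:30–13:30, 13:45–18:00.
Bob ∩ Vera: 09:00–10:30, 10:45–11:30, 12:30–12:45, 14:00–15:00, 15:45–17:15.
Bob ∩ Vera ∩ Elena: 09:00–10:30, 10:45–11:30, 12:30–12:45, 14:00–14:45, 15:45–17:15.
Bob ∩ Vera ∩ Elena ∩ Ximena: 09:00–10:30, 10:45–11:30, 12:30–12:45, 15:45–16:15.
Windows ≥ 75 min: 09:00–10:30.
Latest start in the last window 09:00–10:30 is 10:30 − 75 min = 09:15.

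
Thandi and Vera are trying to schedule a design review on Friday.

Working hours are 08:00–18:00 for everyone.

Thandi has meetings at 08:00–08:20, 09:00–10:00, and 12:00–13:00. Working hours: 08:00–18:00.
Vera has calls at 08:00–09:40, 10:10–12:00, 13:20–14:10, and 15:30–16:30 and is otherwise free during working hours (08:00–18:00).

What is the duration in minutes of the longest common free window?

90 minutes

Thandi free within 08:00–18:00: 08:20–09:00, 10:00–12:00, 13:00–18:00.
Vera free within 08:00–18:00: 09:40–10:10, 12:00–13:20, 14:10–15:30, 16:30–18:00.
Thandi ∩ Vera: 10:00–10:10, 13:00–13:20, 14:10–15:30, 16:30–18:00.
Common window lengths: 10, 20, 80, 90 min; longest is 90.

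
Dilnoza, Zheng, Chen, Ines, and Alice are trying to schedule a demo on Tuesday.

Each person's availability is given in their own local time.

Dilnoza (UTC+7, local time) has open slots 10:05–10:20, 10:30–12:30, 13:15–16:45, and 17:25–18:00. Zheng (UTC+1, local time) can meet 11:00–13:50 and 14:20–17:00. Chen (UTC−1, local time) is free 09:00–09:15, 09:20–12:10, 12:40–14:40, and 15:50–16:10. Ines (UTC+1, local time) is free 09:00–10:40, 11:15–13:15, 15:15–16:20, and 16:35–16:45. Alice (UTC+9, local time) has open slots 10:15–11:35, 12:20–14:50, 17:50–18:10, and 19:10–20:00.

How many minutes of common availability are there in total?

Dilnoza → UTC: 03:05–03:20, 03:30–05:30, 06:15–09:45, 10:25–11:00.
Zheng → UTC: 10:00–12:50, 13:20–16:00.
Chen → UTC: 10:00–10:15, 10:20–13:10, 13:40–15:40, 16:50–17:10.
Ines → UTC: 08:00–09:40, 10:15–12:15, 14:15–15:20, 15:35–15:45.
Alice → UTC: 01:15–02:35, 03:20–05:50, 08:50–09:10, 10:10–11:00.
Dilnoza ∩ Zheng: 10:25–11:00.
Dilnoza ∩ Zheng ∩ Chen: 10:25–11:00.
Dilnoza ∩ Zheng ∩ Chen ∩ Ines: 10:25–11:00.
Dilnoza ∩ Zheng ∩ Chen ∩ Ines ∩ Alice: 10:25–11:00.
Total common minutes: 35.

35 minutes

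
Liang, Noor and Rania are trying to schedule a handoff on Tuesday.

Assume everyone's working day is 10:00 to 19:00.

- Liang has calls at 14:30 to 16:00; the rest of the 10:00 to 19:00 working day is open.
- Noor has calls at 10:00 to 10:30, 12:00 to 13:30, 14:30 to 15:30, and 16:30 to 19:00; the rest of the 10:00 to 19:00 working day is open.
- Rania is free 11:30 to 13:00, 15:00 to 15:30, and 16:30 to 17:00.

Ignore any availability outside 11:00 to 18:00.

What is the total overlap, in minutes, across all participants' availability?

30 minutes

Liang free within 10:00–19:00: 10:00–14:30, 16:00–19:00.
Noor free within 10:00–19:00: 10:30–12:00, 13:30–14:30, 15:30–16:30.
Liang ∩ Noor: 10:30–12:00, 13:30–14:30, 16:00–16:30.
Liang ∩ Noor ∩ Rania: 11:30–12:00.
Restricted to 11:00–18:00: 11:30–12:00.
Total common minutes: 30.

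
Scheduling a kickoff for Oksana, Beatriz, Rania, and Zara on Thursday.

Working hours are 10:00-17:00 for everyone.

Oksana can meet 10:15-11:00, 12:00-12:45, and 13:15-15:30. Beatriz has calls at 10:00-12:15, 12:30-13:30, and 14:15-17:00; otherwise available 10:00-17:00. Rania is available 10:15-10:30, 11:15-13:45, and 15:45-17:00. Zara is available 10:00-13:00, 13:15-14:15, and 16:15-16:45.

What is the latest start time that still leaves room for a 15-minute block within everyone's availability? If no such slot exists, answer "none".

13:30

Beatriz free within 10:00–17:00: 12:15–12:30, 13:30–14:15.
Oksana ∩ Beatriz: 12:15–12:30, 13:30–14:15.
Oksana ∩ Beatriz ∩ Rania: 12:15–12:30, 13:30–13:45.
Oksana ∩ Beatriz ∩ Rania ∩ Zara: 12:15–12:30, 13:30–13:45.
Windows ≥ 15 min: 12:15–12:30, 13:30–13:45.
Latest start in the last window 13:30–13:45 is 13:45 − 15 min = 13:30.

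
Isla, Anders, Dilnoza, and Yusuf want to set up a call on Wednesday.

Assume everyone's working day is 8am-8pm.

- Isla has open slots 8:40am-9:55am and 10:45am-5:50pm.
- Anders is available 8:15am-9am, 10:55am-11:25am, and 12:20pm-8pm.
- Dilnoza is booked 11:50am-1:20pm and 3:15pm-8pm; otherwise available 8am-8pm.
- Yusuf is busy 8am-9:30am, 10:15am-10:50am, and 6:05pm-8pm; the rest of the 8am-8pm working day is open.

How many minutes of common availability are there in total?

145 minutes

Dilnoza free within 08:00–20:00: 08:00–11:50, 13:20–15:15.
Yusuf free within 08:00–20:00: 09:30–10:15, 10:50–18:05.
Isla ∩ Anders: 08:40–09:00, 10:55–11:25, 12:20–17:50.
Isla ∩ Anders ∩ Dilnoza: 08:40–09:00, 10:55–11:25, 13:20–15:15.
Isla ∩ Anders ∩ Dilnoza ∩ Yusuf: 10:55–11:25, 13:20–15:15.
Total common minutes: 30 + 115 = 145.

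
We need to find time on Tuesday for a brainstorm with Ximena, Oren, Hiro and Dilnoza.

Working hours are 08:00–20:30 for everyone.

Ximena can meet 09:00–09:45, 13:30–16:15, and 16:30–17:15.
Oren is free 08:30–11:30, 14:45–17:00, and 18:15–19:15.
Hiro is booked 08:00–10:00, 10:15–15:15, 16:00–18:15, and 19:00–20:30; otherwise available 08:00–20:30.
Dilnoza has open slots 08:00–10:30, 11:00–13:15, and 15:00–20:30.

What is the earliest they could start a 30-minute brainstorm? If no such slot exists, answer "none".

15:15

Hiro free within 08:00–20:30: 10:00–10:15, 15:15–16:00, 18:15–19:00.
Ximena ∩ Oren: 09:00–09:45, 14:45–16:15, 16:30–17:00.
Ximena ∩ Oren ∩ Hiro: 15:15–16:00.
Ximena ∩ Oren ∩ Hiro ∩ Dilnoza: 15:15–16:00.
Windows ≥ 30 min: 15:15–16:00.
Earliest such window starts at 15:15.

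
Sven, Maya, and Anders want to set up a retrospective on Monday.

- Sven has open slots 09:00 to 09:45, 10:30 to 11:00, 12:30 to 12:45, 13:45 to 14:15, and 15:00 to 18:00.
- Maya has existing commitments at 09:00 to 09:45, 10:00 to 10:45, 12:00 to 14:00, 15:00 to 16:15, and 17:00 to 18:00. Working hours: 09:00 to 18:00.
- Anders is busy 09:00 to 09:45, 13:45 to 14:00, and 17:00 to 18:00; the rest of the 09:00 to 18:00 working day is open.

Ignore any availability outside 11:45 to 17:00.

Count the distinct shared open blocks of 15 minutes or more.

2

Maya free within 09:00–18:00: 09:45–10:00, 10:45–12:00, 14:00–15:00, 16:15–17:00.
Anders free within 09:00–18:00: 09:45–13:45, 14:00–17:00.
Sven ∩ Maya: 10:45–11:00, 14:00–14:15, 16:15–17:00.
Sven ∩ Maya ∩ Anders: 10:45–11:00, 14:00–14:15, 16:15–17:00.
Restricted to 11:45–17:00: 14:00–14:15, 16:15–17:00.
Windows ≥ 15 min: 14:00–14:15, 16:15–17:00.
That's 2 windows.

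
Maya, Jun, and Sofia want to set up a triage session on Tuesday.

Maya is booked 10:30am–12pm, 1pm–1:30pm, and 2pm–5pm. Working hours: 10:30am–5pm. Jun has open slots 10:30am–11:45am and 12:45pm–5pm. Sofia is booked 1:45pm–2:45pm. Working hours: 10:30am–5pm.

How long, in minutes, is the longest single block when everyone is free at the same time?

15 minutes

Maya free within 10:30–17:00: 12:00–13:00, 13:30–14:00.
Sofia free within 10:30–17:00: 10:30–13:45, 14:45–17:00.
Maya ∩ Jun: 12:45–13:00, 13:30–14:00.
Maya ∩ Jun ∩ Sofia: 12:45–13:00, 13:30–13:45.
Common window lengths: 15, 15 min; longest is 15.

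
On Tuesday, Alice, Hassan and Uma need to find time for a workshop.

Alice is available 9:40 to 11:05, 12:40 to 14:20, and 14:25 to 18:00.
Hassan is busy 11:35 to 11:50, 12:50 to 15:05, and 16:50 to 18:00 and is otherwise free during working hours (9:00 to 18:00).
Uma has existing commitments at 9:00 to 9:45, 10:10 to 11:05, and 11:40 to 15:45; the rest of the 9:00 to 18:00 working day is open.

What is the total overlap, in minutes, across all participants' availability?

Hassan free within 09:00–18:00: 09:00–11:35, 11:50–12:50, 15:05–16:50.
Uma free within 09:00–18:00: 09:45–10:10, 11:05–11:40, 15:45–18:00.
Alice ∩ Hassan: 09:40–11:05, 12:40–12:50, 15:05–16:50.
Alice ∩ Hassan ∩ Uma: 09:45–10:10, 15:45–16:50.
Total common minutes: 25 + 65 = 90.

90 minutes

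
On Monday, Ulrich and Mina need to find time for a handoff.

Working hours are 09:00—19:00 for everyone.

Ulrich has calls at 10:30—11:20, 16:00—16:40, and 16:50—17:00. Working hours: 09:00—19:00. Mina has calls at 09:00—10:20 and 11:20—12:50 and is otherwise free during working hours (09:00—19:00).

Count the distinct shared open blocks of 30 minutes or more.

Ulrich free within 09:00–19:00: 09:00–10:30, 11:20–16:00, 16:40–16:50, 17:00–19:00.
Mina free within 09:00–19:00: 10:20–11:20, 12:50–19:00.
Ulrich ∩ Mina: 10:20–10:30, 12:50–16:00, 16:40–16:50, 17:00–19:00.
Windows ≥ 30 min: 12:50–16:00, 17:00–19:00.
That's 2 windows.

2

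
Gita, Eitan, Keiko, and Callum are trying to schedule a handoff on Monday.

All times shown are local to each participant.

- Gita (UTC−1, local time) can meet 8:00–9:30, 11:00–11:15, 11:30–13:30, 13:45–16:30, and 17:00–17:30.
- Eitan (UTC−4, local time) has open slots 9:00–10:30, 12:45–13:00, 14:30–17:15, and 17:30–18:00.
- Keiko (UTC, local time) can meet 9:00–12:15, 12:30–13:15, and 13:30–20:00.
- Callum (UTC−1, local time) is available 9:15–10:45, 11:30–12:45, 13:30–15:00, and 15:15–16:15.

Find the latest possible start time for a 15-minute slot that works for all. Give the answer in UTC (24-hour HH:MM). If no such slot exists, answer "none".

Gita → UTC: 09:00–10:30, 12:00–12:15, 12:30–14:30, 14:45–17:30, 18:00–18:30.
Eitan → UTC: 13:00–14:30, 16:45–17:00, 18:30–21:15, 21:30–22:00.
Keiko → UTC: 09:00–12:15, 12:30–13:15, 13:30–20:00.
Callum → UTC: 10:15–11:45, 12:30–13:45, 14:30–16:00, 16:15–17:15.
Gita ∩ Eitan: 13:00–14:30, 16:45–17:00.
Gita ∩ Eitan ∩ Keiko: 13:00–13:15, 13:30–14:30, 16:45–17:00.
Gita ∩ Eitan ∩ Keiko ∩ Callum: 13:00–13:15, 13:30–13:45, 16:45–17:00.
Windows ≥ 15 min: 13:00–13:15, 13:30–13:45, 16:45–17:00.
Latest start in the last window 16:45–17:00 is 17:00 − 15 min = 16:45.

16:45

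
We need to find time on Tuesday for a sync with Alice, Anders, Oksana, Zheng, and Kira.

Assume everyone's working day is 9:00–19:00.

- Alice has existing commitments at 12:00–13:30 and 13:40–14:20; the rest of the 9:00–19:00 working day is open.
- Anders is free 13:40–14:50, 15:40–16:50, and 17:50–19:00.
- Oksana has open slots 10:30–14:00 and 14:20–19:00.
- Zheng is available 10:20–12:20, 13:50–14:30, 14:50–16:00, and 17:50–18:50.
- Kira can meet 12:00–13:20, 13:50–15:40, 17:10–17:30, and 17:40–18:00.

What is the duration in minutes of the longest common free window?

Alice free within 09:00–19:00: 09:00–12:00, 13:30–13:40, 14:20–19:00.
Alice ∩ Anders: 14:20–14:50, 15:40–16:50, 17:50–19:00.
Alice ∩ Anders ∩ Oksana: 14:20–14:50, 15:40–16:50, 17:50–19:00.
Alice ∩ Anders ∩ Oksana ∩ Zheng: 14:20–14:30, 15:40–16:00, 17:50–18:50.
Alice ∩ Anders ∩ Oksana ∩ Zheng ∩ Kira: 14:20–14:30, 17:50–18:00.
Common window lengths: 10, 10 min; longest is 10.

10 minutes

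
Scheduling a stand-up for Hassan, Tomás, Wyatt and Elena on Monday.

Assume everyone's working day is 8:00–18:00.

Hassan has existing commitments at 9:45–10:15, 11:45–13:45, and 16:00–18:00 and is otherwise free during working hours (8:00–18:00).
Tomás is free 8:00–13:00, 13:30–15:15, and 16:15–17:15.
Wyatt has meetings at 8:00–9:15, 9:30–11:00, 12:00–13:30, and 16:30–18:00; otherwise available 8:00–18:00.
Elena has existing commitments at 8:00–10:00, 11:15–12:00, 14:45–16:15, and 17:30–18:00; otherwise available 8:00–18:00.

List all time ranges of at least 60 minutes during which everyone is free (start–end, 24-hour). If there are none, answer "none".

13:45–14:45

Hassan free within 08:00–18:00: 08:00–09:45, 10:15–11:45, 13:45–16:00.
Wyatt free within 08:00–18:00: 09:15–09:30, 11:00–12:00, 13:30–16:30.
Elena free within 08:00–18:00: 10:00–11:15, 12:00–14:45, 16:15–17:30.
Hassan ∩ Tomás: 08:00–09:45, 10:15–11:45, 13:45–15:15.
Hassan ∩ Tomás ∩ Wyatt: 09:15–09:30, 11:00–11:45, 13:45–15:15.
Hassan ∩ Tomás ∩ Wyatt ∩ Elena: 11:00–11:15, 13:45–14:45.
Windows ≥ 60 min: 13:45–14:45.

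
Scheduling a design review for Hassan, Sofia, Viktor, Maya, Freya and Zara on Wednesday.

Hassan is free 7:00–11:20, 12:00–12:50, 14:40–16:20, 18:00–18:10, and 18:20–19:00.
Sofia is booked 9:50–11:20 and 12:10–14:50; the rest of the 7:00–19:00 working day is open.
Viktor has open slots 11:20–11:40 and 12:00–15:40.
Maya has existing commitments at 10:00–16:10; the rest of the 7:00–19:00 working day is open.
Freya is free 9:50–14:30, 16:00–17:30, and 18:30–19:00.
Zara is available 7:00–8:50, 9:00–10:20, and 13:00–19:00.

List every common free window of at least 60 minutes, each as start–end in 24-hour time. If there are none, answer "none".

none

Sofia free within 07:00–19:00: 07:00–09:50, 11:20–12:10, 14:50–19:00.
Maya free within 07:00–19:00: 07:00–10:00, 16:10–19:00.
Hassan ∩ Sofia: 07:00–09:50, 12:00–12:10, 14:50–16:20, 18:00–18:10, 18:20–19:00.
Hassan ∩ Sofia ∩ Viktor: 12:00–12:10, 14:50–15:40.
Hassan ∩ Sofia ∩ Viktor ∩ Maya: (none).
Hassan ∩ Sofia ∩ Viktor ∩ Maya ∩ Freya: (none).
Hassan ∩ Sofia ∩ Viktor ∩ Maya ∩ Freya ∩ Zara: (none).
Windows ≥ 60 min: (none).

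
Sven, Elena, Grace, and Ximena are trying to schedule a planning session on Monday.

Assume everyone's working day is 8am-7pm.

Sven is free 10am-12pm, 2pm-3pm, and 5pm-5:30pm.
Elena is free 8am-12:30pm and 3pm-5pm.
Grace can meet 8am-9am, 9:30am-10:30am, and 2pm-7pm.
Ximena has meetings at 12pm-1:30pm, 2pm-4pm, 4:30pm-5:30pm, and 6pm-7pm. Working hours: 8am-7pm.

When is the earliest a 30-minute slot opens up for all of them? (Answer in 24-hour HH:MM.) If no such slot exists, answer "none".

Ximena free within 08:00–19:00: 08:00–12:00, 13:30–14:00, 16:00–16:30, 17:30–18:00.
Sven ∩ Elena: 10:00–12:00.
Sven ∩ Elena ∩ Grace: 10:00–10:30.
Sven ∩ Elena ∩ Grace ∩ Ximena: 10:00–10:30.
Windows ≥ 30 min: 10:00–10:30.
Earliest such window starts at 10:00.

10:00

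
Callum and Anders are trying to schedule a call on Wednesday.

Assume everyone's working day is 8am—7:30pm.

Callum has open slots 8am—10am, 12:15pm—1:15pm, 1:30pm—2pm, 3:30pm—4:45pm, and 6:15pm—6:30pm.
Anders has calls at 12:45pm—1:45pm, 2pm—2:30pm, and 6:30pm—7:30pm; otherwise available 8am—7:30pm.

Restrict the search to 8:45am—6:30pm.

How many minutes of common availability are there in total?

Anders free within 08:00–19:30: 08:00–12:45, 13:45–14:00, 14:30–18:30.
Callum ∩ Anders: 08:00–10:00, 12:15–12:45, 13:45–14:00, 15:30–16:45, 18:15–18:30.
Restricted to 08:45–18:30: 08:45–10:00, 12:15–12:45, 13:45–14:00, 15:30–16:45, 18:15–18:30.
Total common minutes: 75 + 30 + 15 + 75 + 15 = 210.

210 minutes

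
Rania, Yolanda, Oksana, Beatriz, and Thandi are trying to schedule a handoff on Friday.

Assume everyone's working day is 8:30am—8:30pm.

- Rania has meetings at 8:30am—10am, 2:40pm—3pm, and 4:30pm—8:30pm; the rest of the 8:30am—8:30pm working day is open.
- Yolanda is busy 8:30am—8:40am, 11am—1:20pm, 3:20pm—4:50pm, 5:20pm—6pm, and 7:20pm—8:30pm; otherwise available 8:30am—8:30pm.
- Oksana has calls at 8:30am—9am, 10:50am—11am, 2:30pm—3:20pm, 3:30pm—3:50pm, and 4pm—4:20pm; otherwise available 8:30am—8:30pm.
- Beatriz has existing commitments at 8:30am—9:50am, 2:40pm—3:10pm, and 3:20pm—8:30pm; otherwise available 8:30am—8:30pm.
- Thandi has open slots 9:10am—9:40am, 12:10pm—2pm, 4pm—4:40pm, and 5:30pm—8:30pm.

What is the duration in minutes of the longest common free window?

Rania free within 08:30–20:30: 10:00–14:40, 15:00–16:30.
Yolanda free within 08:30–20:30: 08:40–11:00, 13:20–15:20, 16:50–17:20, 18:00–19:20.
Oksana free within 08:30–20:30: 09:00–10:50, 11:00–14:30, 15:20–15:30, 15:50–16:00, 16:20–20:30.
Beatriz free within 08:30–20:30: 09:50–14:40, 15:10–15:20.
Rania ∩ Yolanda: 10:00–11:00, 13:20–14:40, 15:00–15:20.
Rania ∩ Yolanda ∩ Oksana: 10:00–10:50, 13:20–14:30.
Rania ∩ Yolanda ∩ Oksana ∩ Beatriz: 10:00–10:50, 13:20–14:30.
Rania ∩ Yolanda ∩ Oksana ∩ Beatriz ∩ Thandi: 13:20–14:00.
Single common window of 40 minutes.

40 minutes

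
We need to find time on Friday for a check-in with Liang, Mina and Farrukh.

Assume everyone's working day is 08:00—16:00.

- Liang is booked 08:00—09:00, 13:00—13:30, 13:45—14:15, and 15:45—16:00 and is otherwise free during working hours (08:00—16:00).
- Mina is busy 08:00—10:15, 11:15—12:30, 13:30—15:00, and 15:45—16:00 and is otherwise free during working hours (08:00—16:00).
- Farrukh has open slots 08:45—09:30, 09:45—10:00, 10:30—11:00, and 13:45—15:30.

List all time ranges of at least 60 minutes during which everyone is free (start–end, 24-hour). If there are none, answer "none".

none

Liang free within 08:00–16:00: 09:00–13:00, 13:30–13:45, 14:15–15:45.
Mina free within 08:00–16:00: 10:15–11:15, 12:30–13:30, 15:00–15:45.
Liang ∩ Mina: 10:15–11:15, 12:30–13:00, 15:00–15:45.
Liang ∩ Mina ∩ Farrukh: 10:30–11:00, 15:00–15:30.
Windows ≥ 60 min: (none).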